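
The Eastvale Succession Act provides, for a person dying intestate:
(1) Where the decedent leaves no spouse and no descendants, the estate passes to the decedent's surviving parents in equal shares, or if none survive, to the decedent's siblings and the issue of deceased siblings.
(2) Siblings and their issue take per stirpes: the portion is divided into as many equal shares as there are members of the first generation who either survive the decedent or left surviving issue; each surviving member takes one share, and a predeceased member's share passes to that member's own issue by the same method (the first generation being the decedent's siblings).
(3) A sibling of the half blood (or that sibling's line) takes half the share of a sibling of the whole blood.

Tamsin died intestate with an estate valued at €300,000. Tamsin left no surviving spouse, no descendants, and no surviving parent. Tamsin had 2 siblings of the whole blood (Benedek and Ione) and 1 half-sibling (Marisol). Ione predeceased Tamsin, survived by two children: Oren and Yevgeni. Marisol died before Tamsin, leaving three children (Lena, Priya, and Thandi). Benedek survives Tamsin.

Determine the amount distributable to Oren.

The entire €300,000 passes to the siblings and their issue.
Counting each half-blood sibling's line as half a unit, there are 5/2 units in €300,000, so one unit is €120,000. Whole-blood lines (Benedek and Ione) take €120,000 each; half-blood lines (Marisol) take €60,000 each.
Ione's share (€120,000) is divided into 2 shares of €60,000: Oren and Yevgeni each take €60,000.
Marisol's share (€60,000) is divided into 3 shares of €20,000: Lena, Priya, and Thandi each take €20,000.

Oren receives €60,000.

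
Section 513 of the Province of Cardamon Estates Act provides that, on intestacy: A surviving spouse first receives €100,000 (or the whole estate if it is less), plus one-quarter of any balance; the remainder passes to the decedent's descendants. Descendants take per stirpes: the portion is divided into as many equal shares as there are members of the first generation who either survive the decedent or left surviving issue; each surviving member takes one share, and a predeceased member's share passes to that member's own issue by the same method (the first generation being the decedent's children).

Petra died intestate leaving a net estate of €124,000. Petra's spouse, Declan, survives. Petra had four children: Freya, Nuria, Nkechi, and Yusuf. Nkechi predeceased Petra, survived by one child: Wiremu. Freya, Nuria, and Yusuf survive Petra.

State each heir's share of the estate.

Declan: €106,000; Freya: €4,500; Nuria: €4,500; Wiremu: €4,500; Yusuf: €4,500

Declan first takes €100,000, leaving a balance of €24,000. Declan then takes one-quarter of the balance (€6,000), for a total of €106,000. The remaining €18,000 passes to the descendants.
The descendants' portion (€18,000) is divided into 4 shares of €4,500: Freya, Nuria, and Yusuf each take €4,500; Nkechi's €4,500 share passes to Nkechi's issue.
Nkechi's share (€4,500) passes entirely to Wiremu.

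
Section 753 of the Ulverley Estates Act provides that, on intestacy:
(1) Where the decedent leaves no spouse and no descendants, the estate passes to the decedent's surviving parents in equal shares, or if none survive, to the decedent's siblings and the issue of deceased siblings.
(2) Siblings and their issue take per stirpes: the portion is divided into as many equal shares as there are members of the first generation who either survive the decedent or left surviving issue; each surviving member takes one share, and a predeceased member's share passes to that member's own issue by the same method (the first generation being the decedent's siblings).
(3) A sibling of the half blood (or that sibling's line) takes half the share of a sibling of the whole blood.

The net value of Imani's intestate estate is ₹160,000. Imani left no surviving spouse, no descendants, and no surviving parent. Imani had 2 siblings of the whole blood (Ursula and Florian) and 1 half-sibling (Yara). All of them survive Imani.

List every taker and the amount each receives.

The entire ₹160,000 passes to the siblings and their issue.
Counting each half-blood sibling's line as half a unit, there are 5/2 units in ₹160,000, so one unit is ₹64,000. Whole-blood lines (Ursula and Florian) take ₹64,000 each; half-blood lines (Yara) take ₹32,000 each.

Yara: ₹32,000; Ursula: ₹64,000; Florian: ₹64,000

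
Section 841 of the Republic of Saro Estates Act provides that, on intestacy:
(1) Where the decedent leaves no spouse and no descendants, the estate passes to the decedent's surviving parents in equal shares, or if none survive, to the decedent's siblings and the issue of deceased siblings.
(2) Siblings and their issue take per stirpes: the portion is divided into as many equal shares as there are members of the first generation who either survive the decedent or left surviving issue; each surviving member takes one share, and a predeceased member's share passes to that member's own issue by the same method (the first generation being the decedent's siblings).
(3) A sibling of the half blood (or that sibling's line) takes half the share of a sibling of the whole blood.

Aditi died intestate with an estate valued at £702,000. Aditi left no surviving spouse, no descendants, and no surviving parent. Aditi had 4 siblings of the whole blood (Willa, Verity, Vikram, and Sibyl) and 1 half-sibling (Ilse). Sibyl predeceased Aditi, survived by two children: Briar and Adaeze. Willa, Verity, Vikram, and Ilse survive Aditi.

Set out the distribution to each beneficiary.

The entire £702,000 passes to the siblings and their issue.
Counting each half-blood sibling's line as half a unit, there are 9/2 units in £702,000, so one unit is £156,000. Whole-blood lines (Willa, Verity, Vikram, and Sibyl) take £156,000 each; half-blood lines (Ilse) take £78,000 each.
Sibyl's share (£156,000) is divided into 2 shares of £78,000: Briar and Adaeze each take £78,000.

Willa: £156,000; Verity: £156,000; Vikram: £156,000; Ilse: £78,000; Briar: £78,000; Adaeze: £78,000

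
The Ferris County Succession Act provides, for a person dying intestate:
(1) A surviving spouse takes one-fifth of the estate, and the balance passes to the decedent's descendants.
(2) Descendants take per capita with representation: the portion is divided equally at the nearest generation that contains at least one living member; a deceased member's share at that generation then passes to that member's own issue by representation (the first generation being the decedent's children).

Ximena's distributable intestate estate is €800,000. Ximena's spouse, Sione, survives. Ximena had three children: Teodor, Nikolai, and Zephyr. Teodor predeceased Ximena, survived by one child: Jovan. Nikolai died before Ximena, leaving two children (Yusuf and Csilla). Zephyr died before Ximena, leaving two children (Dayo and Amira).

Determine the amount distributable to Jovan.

Sione takes one-fifth of €800,000 = €160,000. The remaining €640,000 passes to the descendants.
No child survives, so the initial division is made at the grandchildren's generation.
The descendants' portion (€640,000) is divided into 5 shares of €128,000: Jovan, Yusuf, Csilla, Dayo, and Amira each take €128,000.

Jovan receives €128,000.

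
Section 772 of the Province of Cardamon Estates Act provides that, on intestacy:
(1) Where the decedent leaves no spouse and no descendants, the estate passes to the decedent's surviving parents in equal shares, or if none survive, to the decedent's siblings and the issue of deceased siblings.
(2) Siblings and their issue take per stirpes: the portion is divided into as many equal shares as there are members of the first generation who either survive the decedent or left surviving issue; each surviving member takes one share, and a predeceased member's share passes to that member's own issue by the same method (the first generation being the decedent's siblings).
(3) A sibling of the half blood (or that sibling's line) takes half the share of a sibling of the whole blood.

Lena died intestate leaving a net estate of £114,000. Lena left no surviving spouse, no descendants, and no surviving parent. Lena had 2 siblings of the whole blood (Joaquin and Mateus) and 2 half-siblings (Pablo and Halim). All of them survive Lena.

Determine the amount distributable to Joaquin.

The entire £114,000 passes to the siblings and their issue.
Counting each half-blood sibling's line as half a unit, there are 3 units in £114,000, so one unit is £38,000. Whole-blood lines (Joaquin and Mateus) take £38,000 each; half-blood lines (Pablo and Halim) take £19,000 each.

Joaquin receives £38,000.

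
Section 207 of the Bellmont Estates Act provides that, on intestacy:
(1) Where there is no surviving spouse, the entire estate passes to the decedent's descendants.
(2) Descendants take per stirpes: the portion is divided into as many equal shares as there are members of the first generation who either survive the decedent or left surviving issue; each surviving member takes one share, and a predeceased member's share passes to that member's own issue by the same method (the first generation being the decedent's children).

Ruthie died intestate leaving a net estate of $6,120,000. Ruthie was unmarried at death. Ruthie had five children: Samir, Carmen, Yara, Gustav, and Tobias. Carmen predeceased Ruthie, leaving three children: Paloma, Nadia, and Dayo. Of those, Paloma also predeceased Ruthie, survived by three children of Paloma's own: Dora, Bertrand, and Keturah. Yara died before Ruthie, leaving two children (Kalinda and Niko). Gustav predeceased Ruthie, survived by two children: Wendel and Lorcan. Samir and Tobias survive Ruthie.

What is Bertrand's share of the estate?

The entire $6,120,000 passes to the descendants.
That amount ($6,120,000) is divided into 5 shares of $1,224,000: Samir and Tobias each take $1,224,000; Carmen's $1,224,000 share passes to Carmen's issue; Yara's $1,224,000 share passes to Yara's issue; Gustav's $1,224,000 share passes to Gustav's issue.
Carmen's share ($1,224,000) is divided into 3 shares of $408,000: Nadia and Dayo each take $408,000; Paloma's $408,000 share passes to Paloma's issue.
Paloma's share ($408,000) is divided into 3 shares of $136,000: Dora, Bertrand, and Keturah each take $136,000.
Yara's share ($1,224,000) is divided into 2 shares of $612,000: Kalinda and Niko each take $612,000.
Gustav's share ($1,224,000) is divided into 2 shares of $612,000: Wendel and Lorcan each take $612,000.

Bertrand receives $136,000.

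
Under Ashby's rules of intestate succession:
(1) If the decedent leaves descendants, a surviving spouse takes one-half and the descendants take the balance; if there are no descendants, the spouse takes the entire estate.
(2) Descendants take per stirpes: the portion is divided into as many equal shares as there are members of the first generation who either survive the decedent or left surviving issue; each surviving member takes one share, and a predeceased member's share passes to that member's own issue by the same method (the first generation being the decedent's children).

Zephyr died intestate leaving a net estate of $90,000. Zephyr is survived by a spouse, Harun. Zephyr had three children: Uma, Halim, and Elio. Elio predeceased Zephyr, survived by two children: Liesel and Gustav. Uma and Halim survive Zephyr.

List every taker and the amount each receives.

Harun: $45,000; Uma: $15,000; Halim: $15,000; Liesel: $7,500; Gustav: $7,500

Harun takes one-half of $90,000 = $45,000. The remaining $45,000 passes to the descendants.
The descendants' portion ($45,000) is divided into 3 shares of $15,000: Uma and Halim each take $15,000; Elio's $15,000 share passes to Elio's issue.
Elio's share ($15,000) is divided into 2 shares of $7,500: Liesel and Gustav each take $7,500.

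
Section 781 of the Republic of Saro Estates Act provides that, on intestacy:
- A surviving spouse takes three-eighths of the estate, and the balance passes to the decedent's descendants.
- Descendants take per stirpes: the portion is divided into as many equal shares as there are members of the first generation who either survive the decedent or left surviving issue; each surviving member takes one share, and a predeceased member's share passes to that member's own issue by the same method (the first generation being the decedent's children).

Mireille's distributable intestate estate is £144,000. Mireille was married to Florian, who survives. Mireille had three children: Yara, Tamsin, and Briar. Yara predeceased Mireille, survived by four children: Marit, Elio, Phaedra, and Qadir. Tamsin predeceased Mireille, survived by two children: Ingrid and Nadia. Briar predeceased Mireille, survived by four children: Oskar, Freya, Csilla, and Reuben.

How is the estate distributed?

Florian takes three-eighths of £144,000 = £54,000. The remaining £90,000 passes to the descendants.
The descendants' portion (£90,000) is divided into 3 shares of £30,000: Yara's £30,000 share passes to Yara's issue; Tamsin's £30,000 share passes to Tamsin's issue; Briar's £30,000 share passes to Briar's issue.
Yara's share (£30,000) is divided into 4 shares of £7,500: Marit, Elio, Phaedra, and Qadir each take £7,500.
Tamsin's share (£30,000) is divided into 2 shares of £15,000: Ingrid and Nadia each take £15,000.
Briar's share (£30,000) is divided into 4 shares of £7,500: Oskar, Freya, Csilla, and Reuben each take £7,500.

Florian: £54,000; Marit: £7,500; Elio: £7,500; Phaedra: £7,500; Qadir: £7,500; Ingrid: £15,000; Nadia: £15,000; Oskar: £7,500; Freya: £7,500; Csilla: £7,500; Reuben: £7,500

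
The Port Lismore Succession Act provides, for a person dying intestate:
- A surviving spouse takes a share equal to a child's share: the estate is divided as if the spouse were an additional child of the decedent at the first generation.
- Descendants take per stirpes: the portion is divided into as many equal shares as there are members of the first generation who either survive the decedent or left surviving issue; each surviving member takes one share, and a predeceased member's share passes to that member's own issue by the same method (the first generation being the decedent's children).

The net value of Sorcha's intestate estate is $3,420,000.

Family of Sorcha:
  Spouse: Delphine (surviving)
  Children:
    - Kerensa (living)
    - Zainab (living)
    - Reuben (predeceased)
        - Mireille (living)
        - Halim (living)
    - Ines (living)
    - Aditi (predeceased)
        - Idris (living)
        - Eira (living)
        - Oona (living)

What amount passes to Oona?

Oona receives $190,000.

The spouse counts as an additional share at the children's level, so there are 6 primary shares of $570,000. Delphine takes one such share ($570,000).
The children's combined portion ($2,850,000) is divided into 5 shares of $570,000: Kerensa, Zainab, and Ines each take $570,000; Reuben's $570,000 share passes to Reuben's issue; Aditi's $570,000 share passes to Aditi's issue.
Reuben's share ($570,000) is divided into 2 shares of $285,000: Mireille and Halim each take $285,000.
Aditi's share ($570,000) is divided into 3 shares of $190,000: Idris, Eira, and Oona each take $190,000.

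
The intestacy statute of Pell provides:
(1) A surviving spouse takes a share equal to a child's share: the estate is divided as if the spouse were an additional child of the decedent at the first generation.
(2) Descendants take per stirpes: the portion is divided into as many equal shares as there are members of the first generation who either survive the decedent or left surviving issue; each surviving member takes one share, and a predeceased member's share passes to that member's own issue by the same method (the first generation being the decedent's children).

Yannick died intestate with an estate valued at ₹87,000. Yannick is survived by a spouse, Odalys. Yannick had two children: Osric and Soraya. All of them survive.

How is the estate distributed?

Odalys: ₹29,000; Osric: ₹29,000; Soraya: ₹29,000

The spouse counts as an additional share at the children's level, so there are 3 primary shares of ₹29,000. Odalys takes one such share (₹29,000).
The children's combined portion (₹58,000) is divided into 2 shares of ₹29,000: Osric and Soraya each take ₹29,000.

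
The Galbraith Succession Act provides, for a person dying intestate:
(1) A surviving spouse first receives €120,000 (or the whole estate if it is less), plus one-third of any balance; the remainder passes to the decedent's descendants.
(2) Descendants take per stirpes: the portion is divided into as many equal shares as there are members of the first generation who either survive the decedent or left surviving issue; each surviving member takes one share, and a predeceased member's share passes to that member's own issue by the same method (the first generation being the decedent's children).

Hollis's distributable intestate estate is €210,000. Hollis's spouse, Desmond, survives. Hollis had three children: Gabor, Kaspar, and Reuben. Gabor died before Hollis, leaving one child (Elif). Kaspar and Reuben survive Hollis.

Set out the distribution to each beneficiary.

Desmond first takes €120,000, leaving a balance of €90,000. Desmond then takes one-third of the balance (€30,000), for a total of €150,000. The remaining €60,000 passes to the descendants.
The descendants' portion (€60,000) is divided into 3 shares of €20,000: Kaspar and Reuben each take €20,000; Gabor's €20,000 share passes to Gabor's issue.
Gabor's share (€20,000) passes entirely to Elif.

Desmond: €150,000; Elif: €20,000; Kaspar: €20,000; Reuben: €20,000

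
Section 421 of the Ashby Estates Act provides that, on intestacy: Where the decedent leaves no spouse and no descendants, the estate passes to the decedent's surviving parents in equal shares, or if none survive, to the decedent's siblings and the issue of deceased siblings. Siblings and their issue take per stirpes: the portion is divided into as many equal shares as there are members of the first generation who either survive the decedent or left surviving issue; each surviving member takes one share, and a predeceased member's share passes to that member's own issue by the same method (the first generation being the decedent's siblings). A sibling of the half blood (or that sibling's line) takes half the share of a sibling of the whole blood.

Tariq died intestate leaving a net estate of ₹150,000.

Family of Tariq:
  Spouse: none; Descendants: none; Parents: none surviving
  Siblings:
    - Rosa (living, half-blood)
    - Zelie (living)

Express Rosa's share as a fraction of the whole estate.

The entire ₹150,000 passes to the siblings and their issue.
Counting each half-blood sibling's line as half a unit, there are 3/2 units in ₹150,000, so one unit is ₹100,000. Whole-blood lines (Zelie) take ₹100,000 each; half-blood lines (Rosa) take ₹50,000 each.

Rosa receives 1/3 of the estate.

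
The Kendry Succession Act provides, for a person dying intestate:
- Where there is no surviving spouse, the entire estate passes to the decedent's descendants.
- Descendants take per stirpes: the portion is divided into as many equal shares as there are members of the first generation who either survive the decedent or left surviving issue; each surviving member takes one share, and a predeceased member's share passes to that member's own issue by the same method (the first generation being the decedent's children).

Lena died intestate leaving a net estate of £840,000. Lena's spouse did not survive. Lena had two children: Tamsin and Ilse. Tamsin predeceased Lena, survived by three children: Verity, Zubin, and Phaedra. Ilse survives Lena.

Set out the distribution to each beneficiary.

The entire £840,000 passes to the descendants.
That amount (£840,000) is divided into 2 shares of £420,000: Ilse takes £420,000; Tamsin's £420,000 share passes to Tamsin's issue.
Tamsin's share (£420,000) is divided into 3 shares of £140,000: Verity, Zubin, and Phaedra each take £140,000.

Verity: £140,000; Zubin: £140,000; Phaedra: £140,000; Ilse: £420,000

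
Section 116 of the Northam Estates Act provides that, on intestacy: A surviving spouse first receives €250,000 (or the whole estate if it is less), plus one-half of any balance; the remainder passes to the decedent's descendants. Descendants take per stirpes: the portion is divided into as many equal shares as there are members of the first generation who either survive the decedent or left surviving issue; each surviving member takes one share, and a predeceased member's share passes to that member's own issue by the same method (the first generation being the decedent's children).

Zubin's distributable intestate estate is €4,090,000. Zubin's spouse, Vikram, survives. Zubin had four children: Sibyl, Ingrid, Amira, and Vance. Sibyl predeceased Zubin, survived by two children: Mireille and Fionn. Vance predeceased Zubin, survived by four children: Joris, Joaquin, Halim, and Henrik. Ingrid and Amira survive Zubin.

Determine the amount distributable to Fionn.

Vikram first takes €250,000, leaving a balance of €3,840,000. Vikram then takes one-half of the balance (€1,920,000), for a total of €2,170,000. The remaining €1,920,000 passes to the descendants.
The descendants' portion (€1,920,000) is divided into 4 shares of €480,000: Ingrid and Amira each take €480,000; Sibyl's €480,000 share passes to Sibyl's issue; Vance's €480,000 share passes to Vance's issue.
Sibyl's share (€480,000) is divided into 2 shares of €240,000: Mireille and Fionn each take €240,000.
Vance's share (€480,000) is divided into 4 shares of €120,000: Joris, Joaquin, Halim, and Henrik each take €120,000.

Fionn receives €240,000.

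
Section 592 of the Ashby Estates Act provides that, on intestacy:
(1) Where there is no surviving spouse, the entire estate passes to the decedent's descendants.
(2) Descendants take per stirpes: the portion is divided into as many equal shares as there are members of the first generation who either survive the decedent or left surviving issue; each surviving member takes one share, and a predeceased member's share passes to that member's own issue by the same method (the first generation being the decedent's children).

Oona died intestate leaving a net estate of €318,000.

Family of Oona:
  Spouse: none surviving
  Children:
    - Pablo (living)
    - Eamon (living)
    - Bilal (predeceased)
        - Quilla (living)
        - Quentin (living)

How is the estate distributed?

Pablo: €106,000; Eamon: €106,000; Quilla: €53,000; Quentin: €53,000

The entire €318,000 passes to the descendants.
That amount (€318,000) is divided into 3 shares of €106,000: Pablo and Eamon each take €106,000; Bilal's €106,000 share passes to Bilal's issue.
Bilal's share (€106,000) is divided into 2 shares of €53,000: Quilla and Quentin each take €53,000.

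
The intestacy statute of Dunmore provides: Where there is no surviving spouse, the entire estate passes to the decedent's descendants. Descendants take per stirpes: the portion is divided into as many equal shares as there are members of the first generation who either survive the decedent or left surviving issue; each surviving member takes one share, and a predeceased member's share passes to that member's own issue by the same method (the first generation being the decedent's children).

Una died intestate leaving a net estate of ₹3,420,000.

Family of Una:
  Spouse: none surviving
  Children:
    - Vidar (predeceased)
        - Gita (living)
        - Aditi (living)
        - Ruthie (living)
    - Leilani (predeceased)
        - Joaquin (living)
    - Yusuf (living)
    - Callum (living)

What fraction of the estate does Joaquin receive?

The entire ₹3,420,000 passes to the descendants.
That amount (₹3,420,000) is divided into 4 shares of ₹855,000: Yusuf and Callum each take ₹855,000; Vidar's ₹855,000 share passes to Vidar's issue; Leilani's ₹855,000 share passes to Leilani's issue.
Vidar's share (₹855,000) is divided into 3 shares of ₹285,000: Gita, Aditi, and Ruthie each take ₹285,000.
Leilani's share (₹855,000) passes entirely to Joaquin.

Joaquin receives 1/4 of the estate.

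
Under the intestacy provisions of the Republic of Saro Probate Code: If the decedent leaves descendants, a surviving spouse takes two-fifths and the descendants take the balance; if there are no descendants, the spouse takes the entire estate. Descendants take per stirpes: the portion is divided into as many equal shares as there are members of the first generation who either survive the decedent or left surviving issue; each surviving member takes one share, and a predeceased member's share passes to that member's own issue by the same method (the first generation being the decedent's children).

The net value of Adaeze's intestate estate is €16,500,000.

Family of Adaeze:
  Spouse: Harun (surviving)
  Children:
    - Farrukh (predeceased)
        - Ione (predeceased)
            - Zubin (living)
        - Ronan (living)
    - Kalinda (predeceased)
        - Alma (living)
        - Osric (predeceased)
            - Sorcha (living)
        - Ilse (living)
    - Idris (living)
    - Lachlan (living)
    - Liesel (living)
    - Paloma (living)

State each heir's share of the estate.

Harun: €6,600,000; Zubin: €825,000; Ronan: €825,000; Alma: €550,000; Sorcha: €550,000; Ilse: €550,000; Idris: €1,650,000; Lachlan: €1,650,000; Liesel: €1,650,000; Paloma: €1,650,000

Harun takes two-fifths of €16,500,000 = €6,600,000. The remaining €9,900,000 passes to the descendants.
The descendants' portion (€9,900,000) is divided into 6 shares of €1,650,000: Idris, Lachlan, Liesel, and Paloma each take €1,650,000; Farrukh's €1,650,000 share passes to Farrukh's issue; Kalinda's €1,650,000 share passes to Kalinda's issue.
Farrukh's share (€1,650,000) is divided into 2 shares of €825,000: Ronan takes €825,000; Ione's €825,000 share passes to Ione's issue.
Ione's share (€825,000) passes entirely to Zubin.
Kalinda's share (€1,650,000) is divided into 3 shares of €550,000: Alma and Ilse each take €550,000; Osric's €550,000 share passes to Osric's issue.
Osric's share (€550,000) passes entirely to Sorcha.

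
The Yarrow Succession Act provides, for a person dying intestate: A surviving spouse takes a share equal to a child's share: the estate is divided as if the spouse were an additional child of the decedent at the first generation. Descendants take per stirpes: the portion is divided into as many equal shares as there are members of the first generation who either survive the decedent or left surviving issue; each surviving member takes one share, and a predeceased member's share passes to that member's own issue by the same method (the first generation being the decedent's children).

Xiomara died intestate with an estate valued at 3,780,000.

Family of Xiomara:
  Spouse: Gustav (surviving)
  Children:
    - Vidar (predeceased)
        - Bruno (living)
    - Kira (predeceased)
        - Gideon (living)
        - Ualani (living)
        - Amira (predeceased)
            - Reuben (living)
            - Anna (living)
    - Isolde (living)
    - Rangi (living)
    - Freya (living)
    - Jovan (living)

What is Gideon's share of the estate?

The spouse counts as an additional share at the children's level, so there are 7 primary shares of 540,000. Gustav takes one such share (540,000).
The children's combined portion (3,240,000) is divided into 6 shares of 540,000: Isolde, Rangi, Freya, and Jovan each take 540,000; Vidar's 540,000 share passes to Vidar's issue; Kira's 540,000 share passes to Kira's issue.
Vidar's share (540,000) passes entirely to Bruno.
Kira's share (540,000) is divided into 3 shares of 180,000: Gideon and Ualani each take 180,000; Amira's 180,000 share passes to Amira's issue.
Amira's share (180,000) is divided into 2 shares of 90,000: Reuben and Anna each take 90,000.

Gideon receives 180,000.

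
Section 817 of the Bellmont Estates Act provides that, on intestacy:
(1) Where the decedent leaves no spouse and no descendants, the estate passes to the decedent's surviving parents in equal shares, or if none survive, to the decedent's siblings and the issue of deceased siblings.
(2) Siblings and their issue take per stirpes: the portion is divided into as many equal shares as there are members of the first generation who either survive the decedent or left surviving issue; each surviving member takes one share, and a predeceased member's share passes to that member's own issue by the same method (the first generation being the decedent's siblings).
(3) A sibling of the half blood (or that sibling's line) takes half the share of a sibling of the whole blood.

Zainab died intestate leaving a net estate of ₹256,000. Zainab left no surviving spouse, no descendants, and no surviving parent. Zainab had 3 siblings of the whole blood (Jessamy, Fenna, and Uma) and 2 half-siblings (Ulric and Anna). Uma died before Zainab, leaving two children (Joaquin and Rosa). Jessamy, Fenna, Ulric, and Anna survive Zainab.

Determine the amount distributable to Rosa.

The entire ₹256,000 passes to the siblings and their issue.
Counting each half-blood sibling's line as half a unit, there are 4 units in ₹256,000, so one unit is ₹64,000. Whole-blood lines (Jessamy, Fenna, and Uma) take ₹64,000 each; half-blood lines (Ulric and Anna) take ₹32,000 each.
Uma's share (₹64,000) is divided into 2 shares of ₹32,000: Joaquin and Rosa each take ₹32,000.

Rosa receives ₹32,000.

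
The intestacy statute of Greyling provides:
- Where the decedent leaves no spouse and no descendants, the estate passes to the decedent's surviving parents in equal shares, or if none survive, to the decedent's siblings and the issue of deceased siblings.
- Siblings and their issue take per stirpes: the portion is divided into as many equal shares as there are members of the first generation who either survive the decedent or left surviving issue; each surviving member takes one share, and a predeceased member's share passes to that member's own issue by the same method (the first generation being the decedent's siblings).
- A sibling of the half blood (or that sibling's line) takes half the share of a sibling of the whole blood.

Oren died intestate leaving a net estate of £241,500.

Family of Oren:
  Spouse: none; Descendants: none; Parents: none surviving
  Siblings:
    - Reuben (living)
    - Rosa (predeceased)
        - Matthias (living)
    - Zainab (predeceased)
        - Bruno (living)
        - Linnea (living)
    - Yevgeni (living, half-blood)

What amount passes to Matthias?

Matthias receives £69,000.

The entire £241,500 passes to the siblings and their issue.
Counting each half-blood sibling's line as half a unit, there are 7/2 units in £241,500, so one unit is £69,000. Whole-blood lines (Reuben, Rosa, and Zainab) take £69,000 each; half-blood lines (Yevgeni) take £34,500 each.
Rosa's share (£69,000) passes entirely to Matthias.
Zainab's share (£69,000) is divided into 2 shares of £34,500: Bruno and Linnea each take £34,500.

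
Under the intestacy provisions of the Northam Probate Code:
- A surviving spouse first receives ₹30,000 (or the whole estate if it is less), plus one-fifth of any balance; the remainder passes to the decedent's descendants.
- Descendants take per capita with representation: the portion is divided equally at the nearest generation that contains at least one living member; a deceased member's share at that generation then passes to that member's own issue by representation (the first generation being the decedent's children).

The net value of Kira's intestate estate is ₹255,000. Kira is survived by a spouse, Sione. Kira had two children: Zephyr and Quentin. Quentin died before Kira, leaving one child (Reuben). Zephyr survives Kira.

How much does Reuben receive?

Sione first takes ₹30,000, leaving a balance of ₹225,000. Sione then takes one-fifth of the balance (₹45,000), for a total of ₹75,000. The remaining ₹180,000 passes to the descendants.
The descendants' portion (₹180,000) is divided into 2 shares of ₹90,000: Zephyr takes ₹90,000; Quentin's ₹90,000 share passes to Quentin's issue.
Quentin's share (₹90,000) passes entirely to Reuben.

Reuben receives ₹90,000.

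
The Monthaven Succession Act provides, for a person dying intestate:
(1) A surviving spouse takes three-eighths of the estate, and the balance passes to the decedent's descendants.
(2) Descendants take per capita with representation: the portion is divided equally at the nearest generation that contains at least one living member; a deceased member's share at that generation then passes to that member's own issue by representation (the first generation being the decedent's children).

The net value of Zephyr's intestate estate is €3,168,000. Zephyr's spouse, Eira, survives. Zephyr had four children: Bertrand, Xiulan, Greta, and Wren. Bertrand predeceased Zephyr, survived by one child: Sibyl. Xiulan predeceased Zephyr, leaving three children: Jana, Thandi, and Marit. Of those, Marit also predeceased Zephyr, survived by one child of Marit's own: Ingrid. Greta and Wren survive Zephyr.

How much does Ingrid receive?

Eira takes three-eighths of €3,168,000 = €1,188,000. The remaining €1,980,000 passes to the descendants.
The descendants' portion (€1,980,000) is divided into 4 shares of €495,000: Greta and Wren each take €495,000; Bertrand's €495,000 share passes to Bertrand's issue; Xiulan's €495,000 share passes to Xiulan's issue.
Bertrand's share (€495,000) passes entirely to Sibyl.
Xiulan's share (€495,000) is divided into 3 shares of €165,000: Jana and Thandi each take €165,000; Marit's €165,000 share passes to Marit's issue.
Marit's share (€165,000) passes entirely to Ingrid.

Ingrid receives €165,000.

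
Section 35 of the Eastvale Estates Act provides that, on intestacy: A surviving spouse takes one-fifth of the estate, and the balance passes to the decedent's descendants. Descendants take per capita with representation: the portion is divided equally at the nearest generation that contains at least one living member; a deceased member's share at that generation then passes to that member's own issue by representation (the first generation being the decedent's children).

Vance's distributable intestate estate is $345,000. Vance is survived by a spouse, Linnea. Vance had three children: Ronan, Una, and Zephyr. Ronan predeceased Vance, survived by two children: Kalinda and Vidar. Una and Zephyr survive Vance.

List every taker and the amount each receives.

Linnea takes one-fifth of $345,000 = $69,000. The remaining $276,000 passes to the descendants.
The descendants' portion ($276,000) is divided into 3 shares of $92,000: Una and Zephyr each take $92,000; Ronan's $92,000 share passes to Ronan's issue.
Ronan's share ($92,000) is divided into 2 shares of $46,000: Kalinda and Vidar each take $46,000.

Linnea: $69,000; Kalinda: $46,000; Vidar: $46,000; Una: $92,000; Zephyr: $92,000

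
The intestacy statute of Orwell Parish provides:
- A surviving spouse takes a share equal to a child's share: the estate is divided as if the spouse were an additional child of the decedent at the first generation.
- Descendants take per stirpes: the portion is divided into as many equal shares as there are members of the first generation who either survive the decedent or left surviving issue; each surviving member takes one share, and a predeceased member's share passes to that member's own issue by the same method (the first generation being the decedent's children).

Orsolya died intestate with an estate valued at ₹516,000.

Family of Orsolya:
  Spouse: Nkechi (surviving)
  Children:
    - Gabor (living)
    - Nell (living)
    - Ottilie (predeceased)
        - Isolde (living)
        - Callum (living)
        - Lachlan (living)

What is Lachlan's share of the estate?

The spouse counts as an additional share at the children's level, so there are 4 primary shares of ₹129,000. Nkechi takes one such share (₹129,000).
The children's combined portion (₹387,000) is divided into 3 shares of ₹129,000: Gabor and Nell each take ₹129,000; Ottilie's ₹129,000 share passes to Ottilie's issue.
Ottilie's share (₹129,000) is divided into 3 shares of ₹43,000: Isolde, Callum, and Lachlan each take ₹43,000.

Lachlan receives ₹43,000.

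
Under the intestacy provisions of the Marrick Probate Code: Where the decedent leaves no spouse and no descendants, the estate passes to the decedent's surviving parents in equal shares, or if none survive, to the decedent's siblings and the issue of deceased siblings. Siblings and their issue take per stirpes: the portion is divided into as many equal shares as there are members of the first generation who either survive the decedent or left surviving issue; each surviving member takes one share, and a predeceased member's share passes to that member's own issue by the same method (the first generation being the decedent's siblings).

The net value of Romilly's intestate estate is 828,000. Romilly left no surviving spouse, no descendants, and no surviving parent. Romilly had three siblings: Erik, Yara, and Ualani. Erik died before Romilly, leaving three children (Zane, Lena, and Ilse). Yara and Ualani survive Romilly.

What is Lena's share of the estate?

Lena receives 92,000.

The entire 828,000 passes to the siblings and their issue.
That amount (828,000) is divided into 3 shares of 276,000: Yara and Ualani each take 276,000; Erik's 276,000 share passes to Erik's issue.
Erik's share (276,000) is divided into 3 shares of 92,000: Zane, Lena, and Ilse each take 92,000.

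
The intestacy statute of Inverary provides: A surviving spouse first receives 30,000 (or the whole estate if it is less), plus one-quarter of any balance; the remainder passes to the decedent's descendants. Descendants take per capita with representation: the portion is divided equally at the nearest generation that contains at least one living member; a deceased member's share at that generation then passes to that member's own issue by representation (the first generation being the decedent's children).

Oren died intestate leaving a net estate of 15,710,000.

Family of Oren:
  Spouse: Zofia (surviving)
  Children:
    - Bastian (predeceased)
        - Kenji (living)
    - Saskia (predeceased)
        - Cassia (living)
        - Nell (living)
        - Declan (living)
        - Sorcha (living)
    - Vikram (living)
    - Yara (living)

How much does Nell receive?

Nell receives 735,000.

Zofia first takes 30,000, leaving a balance of 15,680,000. Zofia then takes one-quarter of the balance (3,920,000), for a total of 3,950,000. The remaining 11,760,000 passes to the descendants.
The descendants' portion (11,760,000) is divided into 4 shares of 2,940,000: Vikram and Yara each take 2,940,000; Bastian's 2,940,000 share passes to Bastian's issue; Saskia's 2,940,000 share passes to Saskia's issue.
Bastian's share (2,940,000) passes entirely to Kenji.
Saskia's share (2,940,000) is divided into 4 shares of 735,000: Cassia, Nell, Declan, and Sorcha each take 735,000.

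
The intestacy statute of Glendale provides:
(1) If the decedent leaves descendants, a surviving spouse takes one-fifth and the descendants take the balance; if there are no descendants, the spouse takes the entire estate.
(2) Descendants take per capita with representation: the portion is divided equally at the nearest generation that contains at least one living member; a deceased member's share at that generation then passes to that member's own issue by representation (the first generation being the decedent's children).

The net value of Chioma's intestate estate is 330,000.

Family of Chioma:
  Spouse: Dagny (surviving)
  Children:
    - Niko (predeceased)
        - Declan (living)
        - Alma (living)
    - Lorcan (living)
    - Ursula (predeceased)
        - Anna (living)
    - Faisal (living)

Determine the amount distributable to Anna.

Anna receives 66,000.

Dagny takes one-fifth of 330,000 = 66,000. The remaining 264,000 passes to the descendants.
The descendants' portion (264,000) is divided into 4 shares of 66,000: Lorcan and Faisal each take 66,000; Niko's 66,000 share passes to Niko's issue; Ursula's 66,000 share passes to Ursula's issue.
Niko's share (66,000) is divided into 2 shares of 33,000: Declan and Alma each take 33,000.
Ursula's share (66,000) passes entirely to Anna.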